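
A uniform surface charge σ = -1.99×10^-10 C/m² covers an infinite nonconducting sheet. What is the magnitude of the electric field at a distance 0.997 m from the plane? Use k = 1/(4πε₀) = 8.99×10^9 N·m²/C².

Choose a cylindrical pillbox piercing the sheet, end faces (area A) parallel to it.
Only the two end caps contribute flux: Φ = 2EA. With Q_enc = σA, Gauss's law gives E = |σ|/(2ε₀).
E = 2πk|σ| = 2π(8.99×10^9)(1.99×10^-10) = 11.2 N/C.

11.2 N/C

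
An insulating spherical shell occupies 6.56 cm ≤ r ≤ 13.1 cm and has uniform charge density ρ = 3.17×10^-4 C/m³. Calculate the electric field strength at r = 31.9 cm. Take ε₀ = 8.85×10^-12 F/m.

|E| = 2.31×10^5 N/C

Symmetry ⇒ E = E(r) r̂. Gaussian sphere of radius r = 31.9 cm (r > 13.1 cm, enclosing the whole shell).
Q_enc = ρ·(4π/3)(b³ − a³) = (3.17×10^-4)·(4π/3)·((0.131)³ − (0.0656)³) = 2.61×10^-6 C.
By Gauss's law, ∮E·dA = E·4πr² = Q_enc/ε₀.
E = |Q_enc|/(4πε₀r²) = (2.61×10^-6)/(4π·8.85×10^-12·(0.319)²) = 2.31e5 N/C.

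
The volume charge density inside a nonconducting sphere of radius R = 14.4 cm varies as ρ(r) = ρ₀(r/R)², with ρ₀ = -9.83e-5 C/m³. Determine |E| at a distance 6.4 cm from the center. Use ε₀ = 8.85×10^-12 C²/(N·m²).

Symmetry ⇒ E = E(r) r̂. Gaussian sphere of radius r = 6.4 cm (r < R).
Integrate the density: Q_enc = 4π ∫₀^r ρ₀(r'/R)^2 r'² dr' = 4πρ₀ r^5/(5·R²) = -1.279×10^-8 C.
Applying ∮E·dA = Q_enc/ε₀ with Φ = E(4πr²):
E = |Q_enc|/(4πε₀r²) = (1.279×10^-8)/(4π·8.85×10^-12·(0.064)²) = 2.81×10^4 N/C.

|E| ≈ 2.81×10^4 N/C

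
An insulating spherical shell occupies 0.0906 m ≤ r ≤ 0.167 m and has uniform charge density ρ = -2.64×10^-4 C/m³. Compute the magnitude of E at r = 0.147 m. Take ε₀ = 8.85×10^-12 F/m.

Use a concentric Gaussian sphere at r = 0.147 m (within the shell material, 0.0906 m < r < 0.167 m).
Only the shell between 0.0906 m and r is enclosed: Q_enc = ρ·(4π/3)(r³ − a³) = (-2.64×10^-4)·(4π/3)·((0.147)³ − (0.0906)³) = -2.69e-6 C.
Gauss's law: E·4πr² = Q_enc/ε₀.
E = |Q_enc|/(4πε₀r²) = (2.69×10^-6)/(4π·8.85×10^-12·(0.147)²) = 1.12×10^6 N/C.

E ≈ 1.12×10^6 V/m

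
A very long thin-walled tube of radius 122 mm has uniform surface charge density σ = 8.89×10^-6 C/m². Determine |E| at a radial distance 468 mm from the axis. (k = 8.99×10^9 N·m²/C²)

Choose a coaxial cylinder of radius r = 468 mm (arbitrary length L) as the Gaussian surface (r > 122 mm).
The whole shell is enclosed: λ_enc = σ·2πR = (8.89×10^-6)·2π·(0.122) = 6.815e-6 C/m.
Gauss's law: E·2πrL = λ_enc L/ε₀.
E = 2k|λ_enc|/r = 2(8.99×10^9)(6.815×10^-6)/(0.468) = 2.62×10^5 N/C.

|E| = 2.62×10^5 V/m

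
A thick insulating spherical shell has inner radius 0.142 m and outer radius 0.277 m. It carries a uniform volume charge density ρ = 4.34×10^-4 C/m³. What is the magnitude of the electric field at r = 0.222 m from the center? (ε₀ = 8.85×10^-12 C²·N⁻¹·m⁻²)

Use a concentric Gaussian sphere at r = 0.222 m (within the shell material, 0.142 m < r < 0.277 m).
Enclosed charge is the volume from a to r: Q_enc = (4π/3)ρ(r³ − a³) = 1.468×10^-5 C.
Applying ∮E·dA = Q_enc/ε₀ with Φ = E(4πr²):
E = |Q_enc|/(4πε₀r²) = (1.468e-5)/(4π·8.85×10^-12·(0.222)²) = 2.68×10^6 N/C.

2.68×10^6 N/C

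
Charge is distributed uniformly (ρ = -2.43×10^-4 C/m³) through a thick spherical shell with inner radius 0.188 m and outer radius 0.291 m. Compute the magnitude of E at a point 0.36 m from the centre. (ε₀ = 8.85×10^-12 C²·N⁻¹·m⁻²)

Take a concentric spherical Gaussian surface of radius r = 0.36 m (r > 0.291 m, enclosing the whole shell).
Q_enc = ρ·(4π/3)(b³ − a³) = (-2.43×10^-4)·(4π/3)·((0.291)³ − (0.188)³) = -1.832e-5 C.
Gauss's law: E·4πr² = Q_enc/ε₀.
E = |Q_enc|/(4πε₀r²) = (1.832×10^-5)/(4π·8.85×10^-12·(0.36)²) = 1.27×10^6 N/C.

|E| = 1.27×10^6 N/C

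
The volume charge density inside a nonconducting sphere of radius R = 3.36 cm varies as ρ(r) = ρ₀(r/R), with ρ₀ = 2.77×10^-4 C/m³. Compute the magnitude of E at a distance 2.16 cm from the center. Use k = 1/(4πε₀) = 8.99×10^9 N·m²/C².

Use a concentric Gaussian sphere at r = 2.16 cm (r < R).
Integrate the density: Q_enc = 4π ∫₀^r ρ₀(r'/R)^1 r'² dr' = 4πρ₀ r^4/(4·R) = 5.638×10^-9 C.
Since E is radial and uniform over the Gaussian sphere, Φ = E·4πr² = Q_enc/ε₀.
E = k|Q_enc|/r² = (8.99×10^9)(5.638e-9)/(0.0216)² = 1.09×10^5 N/C.

|E| ≈ 1.09×10^5 N/C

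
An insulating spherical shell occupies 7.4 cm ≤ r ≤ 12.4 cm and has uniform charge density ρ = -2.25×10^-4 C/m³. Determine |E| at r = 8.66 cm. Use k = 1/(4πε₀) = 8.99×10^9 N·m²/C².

Take a concentric spherical Gaussian surface of radius r = 8.66 cm (within the shell material, 7.4 cm < r < 12.4 cm).
Only the shell between 7.4 cm and r is enclosed: Q_enc = ρ·(4π/3)(r³ − a³) = (-2.25e-4)·(4π/3)·((0.0866)³ − (0.074)³) = -2.302e-7 C.
Since E is radial and uniform over the Gaussian sphere, Φ = E·4πr² = Q_enc/ε₀.
E = k|Q_enc|/r² = (8.99×10^9)(2.302×10^-7)/(0.0866)² = 2.76×10^5 N/C.

|E| = 2.76e5 N/C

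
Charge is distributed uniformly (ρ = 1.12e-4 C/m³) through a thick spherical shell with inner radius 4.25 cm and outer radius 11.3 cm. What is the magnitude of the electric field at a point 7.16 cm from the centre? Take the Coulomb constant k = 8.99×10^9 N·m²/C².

|E| ≈ 2.39e5 N/C

Take a concentric spherical Gaussian surface of radius r = 7.16 cm (within the shell material, 4.25 cm < r < 11.3 cm).
Enclosed charge is the volume from a to r: Q_enc = (4π/3)ρ(r³ − a³) = 1.362×10^-7 C.
Applying ∮E·dA = Q_enc/ε₀ with Φ = E(4πr²):
E = k|Q_enc|/r² = (8.99×10^9)(1.362e-7)/(0.0716)² = 2.39×10^5 N/C.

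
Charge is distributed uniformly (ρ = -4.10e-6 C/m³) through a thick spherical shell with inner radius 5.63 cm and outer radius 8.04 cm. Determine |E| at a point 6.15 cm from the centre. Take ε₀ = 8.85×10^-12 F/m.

|E| = 2.21×10^3 N/C

By spherical symmetry E is radial; choose a Gaussian sphere of radius r = 6.15 cm (within the shell material, 5.63 cm < r < 8.04 cm).
Enclosed charge is the volume from a to r: Q_enc = (4π/3)ρ(r³ − a³) = -9.301×10^-10 C.
Since E is radial and uniform over the Gaussian sphere, Φ = E·4πr² = Q_enc/ε₀.
E = |Q_enc|/(4πε₀r²) = (9.301×10^-10)/(4π·8.85×10^-12·(0.0615)²) = 2.21×10^3 N/C.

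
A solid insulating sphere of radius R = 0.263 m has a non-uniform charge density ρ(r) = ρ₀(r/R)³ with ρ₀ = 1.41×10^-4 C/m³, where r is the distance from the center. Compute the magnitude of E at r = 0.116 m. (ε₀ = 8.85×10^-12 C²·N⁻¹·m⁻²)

|E| = 2.64×10^4 N/C

Use a concentric Gaussian sphere at r = 0.116 m (r < R).
Integrate the density: Q_enc = 4π ∫₀^r ρ₀(r'/R)^3 r'² dr' = 4πρ₀ r^6/(6·R³) = 3.955e-8 C.
By Gauss's law, ∮E·dA = E·4πr² = Q_enc/ε₀.
E = |Q_enc|/(4πε₀r²) = (3.955e-8)/(4π·8.85×10^-12·(0.116)²) = 2.64×10^4 N/C.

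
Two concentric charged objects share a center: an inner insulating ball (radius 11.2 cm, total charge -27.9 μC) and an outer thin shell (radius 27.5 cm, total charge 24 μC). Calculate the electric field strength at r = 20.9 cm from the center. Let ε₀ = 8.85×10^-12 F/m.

Take a concentric spherical Gaussian surface of radius r = 20.9 cm (between the bodies, 11.2 cm < r < 27.5 cm).
Only the inner charge is enclosed; the outer shell contributes nothing inside itself. Q_enc = -27.9 μC = -2.79e-5 C.
Gauss's law: E·4πr² = Q_enc/ε₀.
E = |Q_enc|/(4πε₀r²) = (2.79×10^-5)/(4π·8.85×10^-12·(0.209)²) = 5.74×10^6 N/C.

E ≈ 5.74e6 N/C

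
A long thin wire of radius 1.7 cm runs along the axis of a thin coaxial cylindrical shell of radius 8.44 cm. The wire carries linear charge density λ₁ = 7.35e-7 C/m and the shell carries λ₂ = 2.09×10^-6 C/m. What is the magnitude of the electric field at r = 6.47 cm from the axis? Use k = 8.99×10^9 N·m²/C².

|E| = 2.04×10^5 V/m

By cylindrical symmetry E is radial; use a coaxial Gaussian cylinder of radius 6.47 cm and length L (between the conductors, 1.7 cm < r < 8.44 cm).
The shell at 8.44 cm lies outside the Gaussian surface, so λ_enc = λ₁ = 7.35×10^-7 C/m.
Applying ∮E·dA = Q_enc/ε₀ with the end caps contributing no flux:
E = 2k|λ_enc|/r = 2(8.99×10^9)(7.35×10^-7)/(0.0647) = 2.04e5 N/C.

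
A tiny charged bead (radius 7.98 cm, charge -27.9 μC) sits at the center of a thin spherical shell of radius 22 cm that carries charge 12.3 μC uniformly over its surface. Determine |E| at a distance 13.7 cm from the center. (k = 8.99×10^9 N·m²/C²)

|E| = 1.34e7 N/C

Use a concentric Gaussian sphere at r = 13.7 cm (between the bodies, 7.98 cm < r < 22 cm).
Only the inner charge is enclosed; the outer shell contributes nothing inside itself. Q_enc = -27.9 μC = -2.79×10^-5 C.
By Gauss's law, ∮E·dA = E·4πr² = Q_enc/ε₀.
E = k|Q_enc|/r² = (8.99×10^9)(2.79×10^-5)/(0.137)² = 1.34×10^7 N/C.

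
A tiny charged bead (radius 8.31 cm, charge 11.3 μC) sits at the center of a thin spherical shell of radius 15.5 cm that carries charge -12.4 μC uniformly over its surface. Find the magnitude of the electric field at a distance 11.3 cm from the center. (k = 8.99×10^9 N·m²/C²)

E ≈ 7.96×10^6 V/m

Symmetry ⇒ E = E(r) r̂. Gaussian sphere of radius r = 11.3 cm (between the bodies, 8.31 cm < r < 15.5 cm).
The shell at 15.5 cm lies outside the Gaussian surface, so Q_enc = 11.3 μC = 1.13×10^-5 C.
Gauss's law: E·4πr² = Q_enc/ε₀.
E = k|Q_enc|/r² = (8.99×10^9)(1.13×10^-5)/(0.113)² = 7.96e6 N/C.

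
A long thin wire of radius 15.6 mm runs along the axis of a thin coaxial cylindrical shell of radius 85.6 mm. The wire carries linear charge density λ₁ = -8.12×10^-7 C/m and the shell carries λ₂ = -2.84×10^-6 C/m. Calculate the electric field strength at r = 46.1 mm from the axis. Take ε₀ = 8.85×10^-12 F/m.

By cylindrical symmetry E is radial; use a coaxial Gaussian cylinder of radius 46.1 mm and length L (between the conductors, 15.6 mm < r < 85.6 mm).
Only the inner wire is enclosed; the outer shell contributes nothing inside itself. λ_enc = λ₁ = -8.12×10^-7 C/m.
By Gauss's law (flux through the curved wall only), E·2πrL = λ_enc L/ε₀.
E = |λ_enc|/(2πε₀r) = (8.12×10^-7)/(2π·8.85×10^-12·0.0461) = 3.17×10^5 N/C.

|E| ≈ 3.17e5 V/m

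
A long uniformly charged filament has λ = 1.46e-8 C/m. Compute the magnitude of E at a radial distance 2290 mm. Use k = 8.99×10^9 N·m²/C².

Coaxial Gaussian cylinder, radius r = 2290 mm, length L.
Q_enc = λL, so λ_enc = 1.46e-8 C/m.
By Gauss's law (flux through the curved wall only), E·2πrL = λ_enc L/ε₀.
E = 2k|λ_enc|/r = 2(8.99×10^9)(1.46e-8)/(2.29) = 115 N/C.

E ≈ 115 N/C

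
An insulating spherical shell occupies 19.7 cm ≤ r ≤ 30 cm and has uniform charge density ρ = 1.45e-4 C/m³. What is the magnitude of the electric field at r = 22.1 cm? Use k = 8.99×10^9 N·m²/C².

|E| ≈ 3.52×10^5 N/C

Take a concentric spherical Gaussian surface of radius r = 22.1 cm (within the shell material, 19.7 cm < r < 30 cm).
Enclosed charge is the volume from a to r: Q_enc = (4π/3)ρ(r³ − a³) = 1.912e-6 C.
By Gauss's law, ∮E·dA = E·4πr² = Q_enc/ε₀.
E = k|Q_enc|/r² = (8.99×10^9)(1.912e-6)/(0.221)² = 3.52e5 N/C.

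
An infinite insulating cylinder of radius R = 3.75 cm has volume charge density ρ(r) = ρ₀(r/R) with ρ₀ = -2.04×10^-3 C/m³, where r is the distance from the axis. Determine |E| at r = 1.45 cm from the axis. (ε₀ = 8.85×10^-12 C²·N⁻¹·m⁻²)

E = 4.31×10^5 V/m

Choose a coaxial cylinder of radius r = 1.45 cm (arbitrary length L) as the Gaussian surface (r < R).
λ_enc = ∫₀^r ρ(r')·2πr' dr' = (2πρ₀/R)·r^3/3 = -3.473e-7 C/m.
Gauss's law: E·2πrL = λ_enc L/ε₀.
E = |λ_enc|/(2πε₀r) = (3.473×10^-7)/(2π·8.85×10^-12·0.0145) = 4.31×10^5 N/C.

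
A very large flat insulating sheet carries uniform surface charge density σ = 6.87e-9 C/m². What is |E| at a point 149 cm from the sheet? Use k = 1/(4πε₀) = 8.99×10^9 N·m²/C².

The symmetry is planar: E is normal to the sheet and the same magnitude on both sides. Take a pillbox straddling the sheet with end-cap area A.
Only the two end caps contribute flux: Φ = 2EA. With Q_enc = σA, Gauss's law gives E = |σ|/(2ε₀).
E = 2πk|σ| = 2π(8.99×10^9)(6.87×10^-9) = 388 N/C.

E = 388 V/m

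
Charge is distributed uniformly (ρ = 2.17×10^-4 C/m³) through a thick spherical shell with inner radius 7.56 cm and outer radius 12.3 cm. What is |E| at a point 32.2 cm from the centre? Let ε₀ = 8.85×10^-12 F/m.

|E| = 1.13×10^5 N/C

Take a concentric spherical Gaussian surface of radius r = 32.2 cm (r > 12.3 cm, enclosing the whole shell).
Q_enc = ρ·(4π/3)(b³ − a³) = (2.17×10^-4)·(4π/3)·((0.123)³ − (0.0756)³) = 1.299×10^-6 C.
Gauss's law: E·4πr² = Q_enc/ε₀.
E = |Q_enc|/(4πε₀r²) = (1.299×10^-6)/(4π·8.85×10^-12·(0.322)²) = 1.13e5 N/C.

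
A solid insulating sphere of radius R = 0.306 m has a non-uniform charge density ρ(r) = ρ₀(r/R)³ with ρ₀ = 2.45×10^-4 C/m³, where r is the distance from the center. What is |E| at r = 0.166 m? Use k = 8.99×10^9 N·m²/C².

1.22×10^5 N/C

Take a concentric spherical Gaussian surface of radius r = 0.166 m (r < R).
Q_enc = ∫₀^r ρ(r')·4πr'² dr' = (4πρ₀/R³) ∫₀^r r'^5 dr' = 4πρ₀ r^6/(6·R³) = 3.747×10^-7 C.
By Gauss's law, ∮E·dA = E·4πr² = Q_enc/ε₀.
E = k|Q_enc|/r² = (8.99×10^9)(3.747e-7)/(0.166)² = 1.22×10^5 N/C.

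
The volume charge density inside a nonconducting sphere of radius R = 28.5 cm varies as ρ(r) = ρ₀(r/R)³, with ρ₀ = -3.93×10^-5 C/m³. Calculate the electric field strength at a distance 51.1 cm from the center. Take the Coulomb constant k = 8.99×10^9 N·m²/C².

Take a concentric spherical Gaussian surface of radius r = 51.1 cm (r > R, all charge enclosed).
Q_enc = 4π ∫₀^R ρ₀(r'/R)^3 r'² dr' = 4πρ₀R³/6 = -1.905×10^-6 C.
Since E is radial and uniform over the Gaussian sphere, Φ = E·4πr² = Q_enc/ε₀.
E = k|Q_enc|/r² = (8.99×10^9)(1.905e-6)/(0.511)² = 6.56e4 N/C.

|E| ≈ 6.56×10^4 N/C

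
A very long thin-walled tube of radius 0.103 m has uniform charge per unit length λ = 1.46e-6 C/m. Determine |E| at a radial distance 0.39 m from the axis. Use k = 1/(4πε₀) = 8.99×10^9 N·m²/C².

Coaxial Gaussian cylinder, radius r = 0.39 m, length L (r > 0.103 m).
The full line charge is enclosed: λ_enc = 1.46e-6 C/m.
Applying ∮E·dA = Q_enc/ε₀ with the end caps contributing no flux:
E = 2k|λ_enc|/r = 2(8.99×10^9)(1.46×10^-6)/(0.39) = 6.73×10^4 N/C.

6.73×10^4 V/m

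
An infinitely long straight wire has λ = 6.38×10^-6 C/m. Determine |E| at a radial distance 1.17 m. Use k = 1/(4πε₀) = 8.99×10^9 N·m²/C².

Choose a coaxial cylinder of radius r = 1.17 m (arbitrary length L) as the Gaussian surface.
Q_enc = λL, so λ_enc = 6.38e-6 C/m.
By Gauss's law (flux through the curved wall only), E·2πrL = λ_enc L/ε₀.
E = 2k|λ_enc|/r = 2(8.99×10^9)(6.38e-6)/(1.17) = 9.80×10^4 N/C.

E = 9.80×10^4 N/C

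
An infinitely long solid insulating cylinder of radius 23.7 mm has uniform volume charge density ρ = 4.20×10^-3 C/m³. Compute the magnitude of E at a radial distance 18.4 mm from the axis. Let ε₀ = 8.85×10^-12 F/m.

E ≈ 4.37×10^6 N/C

Coaxial Gaussian cylinder, radius r = 18.4 mm, length L (r < R).
Enclosed charge per unit length: λ_enc = ρ·πr² = (4.20e-3)π(0.0184)² = 4.467×10^-6 C/m.
By Gauss's law (flux through the curved wall only), E·2πrL = λ_enc L/ε₀.
E = |λ_enc|/(2πε₀r) = (4.467e-6)/(2π·8.85×10^-12·0.0184) = 4.37e6 N/C.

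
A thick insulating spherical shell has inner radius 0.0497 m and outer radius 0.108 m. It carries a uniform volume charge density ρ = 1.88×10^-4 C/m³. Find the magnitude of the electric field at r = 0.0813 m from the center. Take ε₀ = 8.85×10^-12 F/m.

|E| = 4.44×10^5 N/C

By spherical symmetry E is radial; choose a Gaussian sphere of radius r = 0.0813 m (within the shell material, 0.0497 m < r < 0.108 m).
Only the shell between 0.0497 m and r is enclosed: Q_enc = ρ·(4π/3)(r³ − a³) = (1.88×10^-4)·(4π/3)·((0.0813)³ − (0.0497)³) = 3.265×10^-7 C.
Since E is radial and uniform over the Gaussian sphere, Φ = E·4πr² = Q_enc/ε₀.
E = |Q_enc|/(4πε₀r²) = (3.265×10^-7)/(4π·8.85×10^-12·(0.0813)²) = 4.44e5 N/C.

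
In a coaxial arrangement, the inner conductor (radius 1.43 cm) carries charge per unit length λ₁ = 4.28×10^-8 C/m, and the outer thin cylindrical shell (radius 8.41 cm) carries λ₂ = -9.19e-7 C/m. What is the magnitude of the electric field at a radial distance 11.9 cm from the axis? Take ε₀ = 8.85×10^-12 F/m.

Coaxial Gaussian cylinder, radius r = 11.9 cm, length L (r > 8.41 cm, enclosing both).
λ_enc = λ₁ + λ₂ = (4.28×10^-8) + (-9.19e-7) = -8.762e-7 C/m.
Applying ∮E·dA = Q_enc/ε₀ with the end caps contributing no flux:
E = |λ_enc|/(2πε₀r) = (8.762e-7)/(2π·8.85×10^-12·0.119) = 1.32×10^5 N/C.

E ≈ 1.32e5 N/C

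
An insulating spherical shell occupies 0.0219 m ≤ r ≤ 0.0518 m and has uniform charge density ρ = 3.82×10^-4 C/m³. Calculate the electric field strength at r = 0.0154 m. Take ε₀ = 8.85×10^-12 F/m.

E = 0 (no enclosed charge)

Use a concentric Gaussian sphere at r = 0.0154 m (r < 0.0219 m, inside the empty cavity).
No charge is enclosed, so by Gauss's law E·4πr² = 0 ⇒ E = 0.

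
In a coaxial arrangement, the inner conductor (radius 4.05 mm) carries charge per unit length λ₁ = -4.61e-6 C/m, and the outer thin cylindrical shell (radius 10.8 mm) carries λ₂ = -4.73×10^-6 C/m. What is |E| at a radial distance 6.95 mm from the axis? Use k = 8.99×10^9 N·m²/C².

|E| ≈ 1.19×10^7 V/m

Coaxial Gaussian cylinder, radius r = 6.95 mm, length L (between the conductors, 4.05 mm < r < 10.8 mm).
The shell at 10.8 mm lies outside the Gaussian surface, so λ_enc = λ₁ = -4.61e-6 C/m.
By Gauss's law (flux through the curved wall only), E·2πrL = λ_enc L/ε₀.
E = 2k|λ_enc|/r = 2(8.99×10^9)(4.61×10^-6)/(0.00695) = 1.19e7 N/C.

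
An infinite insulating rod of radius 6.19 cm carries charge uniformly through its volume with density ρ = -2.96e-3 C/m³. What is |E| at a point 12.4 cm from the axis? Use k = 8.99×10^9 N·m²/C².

By cylindrical symmetry E is radial; use a coaxial Gaussian cylinder of radius 12.4 cm and length L (r > 6.19 cm, full cross-section enclosed).
λ_enc = ρ·πR² = (-2.96e-3)π(0.0619)² = -3.563e-5 C/m.
Applying ∮E·dA = Q_enc/ε₀ with the end caps contributing no flux:
E = 2k|λ_enc|/r = 2(8.99×10^9)(3.563×10^-5)/(0.124) = 5.17×10^6 N/C.

5.17×10^6 N/C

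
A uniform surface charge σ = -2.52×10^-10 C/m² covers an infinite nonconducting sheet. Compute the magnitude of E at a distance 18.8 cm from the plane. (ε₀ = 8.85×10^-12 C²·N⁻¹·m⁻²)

E ≈ 14.2 N/C

Choose a cylindrical pillbox piercing the sheet, end faces (area A) parallel to it.
Flux Φ = 2EA and Q_enc = σA, so 2EA = σA/ε₀ ⇒ E = |σ|/(2ε₀), independent of distance.
E = |σ|/(2ε₀) = (2.52e-10)/(2·8.85×10^-12) = 14.2 N/C.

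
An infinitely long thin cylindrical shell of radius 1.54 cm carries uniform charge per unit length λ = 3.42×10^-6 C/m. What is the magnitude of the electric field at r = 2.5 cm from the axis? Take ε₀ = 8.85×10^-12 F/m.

By cylindrical symmetry E is radial; use a coaxial Gaussian cylinder of radius 2.5 cm and length L (r > 1.54 cm).
The full line charge is enclosed: λ_enc = 3.42×10^-6 C/m.
Since E is radial and uniform over the curved surface, Φ = E·2πrL = Q_enc/ε₀ = λ_enc L/ε₀.
E = |λ_enc|/(2πε₀r) = (3.42×10^-6)/(2π·8.85×10^-12·0.025) = 2.46e6 N/C.

|E| ≈ 2.46×10^6 N/C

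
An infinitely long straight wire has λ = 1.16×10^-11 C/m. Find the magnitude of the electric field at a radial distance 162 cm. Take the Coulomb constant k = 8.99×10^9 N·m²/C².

E ≈ 0.129 V/m

By cylindrical symmetry E is radial; use a coaxial Gaussian cylinder of radius 162 cm and length L.
Q_enc = λL, so λ_enc = 1.16×10^-11 C/m.
Since E is radial and uniform over the curved surface, Φ = E·2πrL = Q_enc/ε₀ = λ_enc L/ε₀.
E = 2k|λ_enc|/r = 2(8.99×10^9)(1.16e-11)/(1.62) = 0.129 N/C.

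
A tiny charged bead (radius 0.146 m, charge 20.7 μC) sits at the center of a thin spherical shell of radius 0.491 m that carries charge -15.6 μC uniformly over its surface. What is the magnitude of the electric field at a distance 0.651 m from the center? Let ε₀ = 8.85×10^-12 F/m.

Use a concentric Gaussian sphere at r = 0.651 m (r > 0.491 m, enclosing both).
Q_enc = (20.7 μC) + (-15.6 μC) = 5.10×10^-6 C.
Applying ∮E·dA = Q_enc/ε₀ with Φ = E(4πr²):
E = |Q_enc|/(4πε₀r²) = (5.10×10^-6)/(4π·8.85×10^-12·(0.651)²) = 1.08e5 N/C.

|E| ≈ 1.08×10^5 V/m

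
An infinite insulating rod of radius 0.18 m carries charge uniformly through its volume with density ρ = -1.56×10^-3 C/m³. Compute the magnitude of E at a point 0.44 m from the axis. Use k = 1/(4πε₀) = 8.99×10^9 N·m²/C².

Coaxial Gaussian cylinder, radius r = 0.44 m, length L (r > 0.18 m, full cross-section enclosed).
λ_enc = ρ·πR² = (-1.56×10^-3)π(0.18)² = -1.588e-4 C/m.
Gauss's law: E·2πrL = λ_enc L/ε₀.
E = 2k|λ_enc|/r = 2(8.99×10^9)(1.588e-4)/(0.44) = 6.49e6 N/C.

|E| = 6.49e6 V/m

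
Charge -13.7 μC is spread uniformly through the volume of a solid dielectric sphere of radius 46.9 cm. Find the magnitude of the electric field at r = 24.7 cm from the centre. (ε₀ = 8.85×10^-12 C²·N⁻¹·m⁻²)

Symmetry ⇒ E = E(r) r̂. Gaussian sphere of radius r = 24.7 cm (r < R).
Only the charge within r is enclosed: Q_enc = Q·(r/R)³ = (-13.7 μC)·(24.7 cm/46.9 cm)³ = -2.001×10^-6 C.
Gauss's law: E·4πr² = Q_enc/ε₀.
E = |Q_enc|/(4πε₀r²) = (2.001e-6)/(4π·8.85×10^-12·(0.247)²) = 2.95×10^5 N/C.

2.95×10^5 N/C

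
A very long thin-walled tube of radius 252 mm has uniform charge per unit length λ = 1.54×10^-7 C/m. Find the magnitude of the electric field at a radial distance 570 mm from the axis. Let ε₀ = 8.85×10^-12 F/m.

|E| = 4.86×10^3 N/C

By cylindrical symmetry E is radial; use a coaxial Gaussian cylinder of radius 570 mm and length L (r > 252 mm).
The full line charge is enclosed: λ_enc = 1.54×10^-7 C/m.
Applying ∮E·dA = Q_enc/ε₀ with the end caps contributing no flux:
E = |λ_enc|/(2πε₀r) = (1.54×10^-7)/(2π·8.85×10^-12·0.57) = 4.86×10^3 N/C.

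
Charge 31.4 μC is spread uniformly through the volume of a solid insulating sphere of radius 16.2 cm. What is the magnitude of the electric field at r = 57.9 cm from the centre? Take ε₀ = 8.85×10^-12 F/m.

|E| = 8.42e5 N/C

Symmetry ⇒ E = E(r) r̂. Gaussian sphere of radius r = 57.9 cm (r > R, so the entire charge is enclosed).
Q_enc = 31.4 μC = 3.14×10^-5 C.
Gauss's law: E·4πr² = Q_enc/ε₀.
E = |Q_enc|/(4πε₀r²) = (3.14e-5)/(4π·8.85×10^-12·(0.579)²) = 8.42×10^5 N/C.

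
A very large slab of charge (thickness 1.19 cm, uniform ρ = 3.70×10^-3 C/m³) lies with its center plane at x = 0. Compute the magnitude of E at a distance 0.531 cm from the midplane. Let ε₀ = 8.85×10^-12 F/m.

2.22×10^6 V/m

By symmetry E is perpendicular to the slab. A Gaussian pillbox from −0.531 cm to +0.531 cm (face area A) lies entirely within the slab.
Q_enc = ρ·(2x)·A and flux = 2EA, so 2EA = 2ρxA/ε₀ ⇒ E = |ρ|x/ε₀.
E = (3.70×10^-3)(0.00531)/(8.85×10^-12) = 2.22e6 N/C.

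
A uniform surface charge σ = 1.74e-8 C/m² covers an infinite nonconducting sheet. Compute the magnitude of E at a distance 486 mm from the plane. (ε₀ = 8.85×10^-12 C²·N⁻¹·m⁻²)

|E| = 983 V/m

Choose a cylindrical pillbox piercing the sheet, end faces (area A) parallel to it.
Flux Φ = 2EA and Q_enc = σA, so 2EA = σA/ε₀ ⇒ E = |σ|/(2ε₀), independent of distance.
E = |σ|/(2ε₀) = (1.74×10^-8)/(2·8.85×10^-12) = 983 N/C.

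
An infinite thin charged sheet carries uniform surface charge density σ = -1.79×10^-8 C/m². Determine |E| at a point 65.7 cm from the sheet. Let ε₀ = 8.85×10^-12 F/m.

The symmetry is planar: E is normal to the sheet and the same magnitude on both sides. Take a pillbox straddling the sheet with end-cap area A.
Only the two end caps contribute flux: Φ = 2EA. With Q_enc = σA, Gauss's law gives E = |σ|/(2ε₀).
E = |σ|/(2ε₀) = (1.79e-8)/(2·8.85×10^-12) = 1.01e3 N/C.

1.01×10^3 V/m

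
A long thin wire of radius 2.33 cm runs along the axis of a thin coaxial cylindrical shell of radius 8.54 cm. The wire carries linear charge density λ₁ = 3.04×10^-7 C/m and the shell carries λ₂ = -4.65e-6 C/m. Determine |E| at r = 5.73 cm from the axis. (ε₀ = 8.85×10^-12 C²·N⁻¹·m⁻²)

E ≈ 9.54e4 N/C

By cylindrical symmetry E is radial; use a coaxial Gaussian cylinder of radius 5.73 cm and length L (between the conductors, 2.33 cm < r < 8.54 cm).
Only the inner wire is enclosed; the outer shell contributes nothing inside itself. λ_enc = λ₁ = 3.04e-7 C/m.
Applying ∮E·dA = Q_enc/ε₀ with the end caps contributing no flux:
E = |λ_enc|/(2πε₀r) = (3.04×10^-7)/(2π·8.85×10^-12·0.0573) = 9.54e4 N/C.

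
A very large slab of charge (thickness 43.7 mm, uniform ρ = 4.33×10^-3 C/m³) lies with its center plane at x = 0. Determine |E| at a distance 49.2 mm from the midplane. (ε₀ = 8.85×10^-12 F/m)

The point |x| = 49.2 mm lies outside the slab (half-thickness 0.02185 m). A symmetric pillbox spanning the full slab encloses Q_enc = ρ·d·A.
Flux = 2EA ⇒ E = |ρ|d/(2ε₀), independent of distance outside.
E = (4.33e-3)(0.0437)/(2·8.85×10^-12) = 1.07×10^7 N/C.

1.07×10^7 N/C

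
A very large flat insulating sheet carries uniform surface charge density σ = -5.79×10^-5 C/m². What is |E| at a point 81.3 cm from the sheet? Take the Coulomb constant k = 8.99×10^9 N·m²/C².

By planar symmetry E is perpendicular to the sheet and uniform; use a Gaussian pillbox with flat faces of area A on each side of the sheet.
Flux Φ = 2EA and Q_enc = σA, so 2EA = σA/ε₀ ⇒ E = |σ|/(2ε₀), independent of distance.
E = 2πk|σ| = 2π(8.99×10^9)(5.79e-5) = 3.27e6 N/C.

3.27×10^6 N/C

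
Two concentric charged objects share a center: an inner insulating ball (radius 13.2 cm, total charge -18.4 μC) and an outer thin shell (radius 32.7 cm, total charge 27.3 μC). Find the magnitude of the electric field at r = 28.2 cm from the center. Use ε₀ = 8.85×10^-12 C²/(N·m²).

Take a concentric spherical Gaussian surface of radius r = 28.2 cm (between the bodies, 13.2 cm < r < 32.7 cm).
The shell at 32.7 cm lies outside the Gaussian surface, so Q_enc = -18.4 μC = -1.84×10^-5 C.
Applying ∮E·dA = Q_enc/ε₀ with Φ = E(4πr²):
E = |Q_enc|/(4πε₀r²) = (1.84e-5)/(4π·8.85×10^-12·(0.282)²) = 2.08×10^6 N/C.

|E| ≈ 2.08e6 V/m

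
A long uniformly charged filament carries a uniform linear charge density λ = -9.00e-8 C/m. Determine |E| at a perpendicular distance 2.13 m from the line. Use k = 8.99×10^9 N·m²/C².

Choose a coaxial cylinder of radius r = 2.13 m (arbitrary length L) as the Gaussian surface.
Q_enc = λL, so λ_enc = -9.00×10^-8 C/m.
Gauss's law: E·2πrL = λ_enc L/ε₀.
E = 2k|λ_enc|/r = 2(8.99×10^9)(9.00×10^-8)/(2.13) = 760 N/C.

|E| ≈ 760 N/C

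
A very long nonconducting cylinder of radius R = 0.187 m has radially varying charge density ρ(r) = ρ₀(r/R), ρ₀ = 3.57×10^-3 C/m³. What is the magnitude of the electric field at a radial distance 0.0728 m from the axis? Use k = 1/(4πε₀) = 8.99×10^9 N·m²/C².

Coaxial Gaussian cylinder, radius r = 0.0728 m, length L (r < R).
λ_enc = ∫₀^r ρ(r')·2πr' dr' = (2πρ₀/R)·r^3/3 = 1.543×10^-5 C/m.
Applying ∮E·dA = Q_enc/ε₀ with the end caps contributing no flux:
E = 2k|λ_enc|/r = 2(8.99×10^9)(1.543×10^-5)/(0.0728) = 3.81e6 N/C.

|E| = 3.81×10^6 V/m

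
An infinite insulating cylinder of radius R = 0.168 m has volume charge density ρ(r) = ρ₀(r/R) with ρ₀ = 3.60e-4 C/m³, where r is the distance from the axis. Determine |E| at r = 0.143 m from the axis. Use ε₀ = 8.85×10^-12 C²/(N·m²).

1.65×10^6 N/C

By cylindrical symmetry E is radial; use a coaxial Gaussian cylinder of radius 0.143 m and length L (r < R).
λ_enc = ∫₀^r ρ(r')·2πr' dr' = (2πρ₀/R)·r^3/3 = 1.312×10^-5 C/m.
Applying ∮E·dA = Q_enc/ε₀ with the end caps contributing no flux:
E = |λ_enc|/(2πε₀r) = (1.312e-5)/(2π·8.85×10^-12·0.143) = 1.65×10^6 N/C.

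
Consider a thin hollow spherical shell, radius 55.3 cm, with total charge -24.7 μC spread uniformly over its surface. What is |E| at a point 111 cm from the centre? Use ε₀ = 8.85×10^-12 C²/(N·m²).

|E| = 1.80×10^5 V/m

Symmetry ⇒ E = E(r) r̂. Gaussian sphere of radius r = 111 cm (r > 55.3 cm).
The entire shell is enclosed: Q_enc = -2.47×10^-5 C.
Since E is radial and uniform over the Gaussian sphere, Φ = E·4πr² = Q_enc/ε₀.
E = |Q_enc|/(4πε₀r²) = (2.47×10^-5)/(4π·8.85×10^-12·(1.11)²) = 1.80×10^5 N/C.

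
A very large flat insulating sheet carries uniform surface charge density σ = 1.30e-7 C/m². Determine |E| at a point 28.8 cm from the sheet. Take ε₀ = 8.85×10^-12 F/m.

Choose a cylindrical pillbox piercing the sheet, end faces (area A) parallel to it.
Flux Φ = 2EA and Q_enc = σA, so 2EA = σA/ε₀ ⇒ E = |σ|/(2ε₀), independent of distance.
E = |σ|/(2ε₀) = (1.30×10^-7)/(2·8.85×10^-12) = 7.34e3 N/C.

7.34e3 V/m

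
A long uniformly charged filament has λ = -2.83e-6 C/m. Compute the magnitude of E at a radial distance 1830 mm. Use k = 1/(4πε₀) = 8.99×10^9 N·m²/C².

Take a coaxial cylindrical Gaussian surface of radius r = 1830 mm and length L.
Q_enc = λL, so λ_enc = -2.83×10^-6 C/m.
Applying ∮E·dA = Q_enc/ε₀ with the end caps contributing no flux:
E = 2k|λ_enc|/r = 2(8.99×10^9)(2.83×10^-6)/(1.83) = 2.78×10^4 N/C.

|E| ≈ 2.78e4 V/m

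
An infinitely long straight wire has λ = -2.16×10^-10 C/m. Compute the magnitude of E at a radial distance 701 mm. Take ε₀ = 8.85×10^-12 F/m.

E = 5.54 V/m

By cylindrical symmetry E is radial; use a coaxial Gaussian cylinder of radius 701 mm and length L.
Q_enc = λL, so λ_enc = -2.16×10^-10 C/m.
By Gauss's law (flux through the curved wall only), E·2πrL = λ_enc L/ε₀.
E = |λ_enc|/(2πε₀r) = (2.16e-10)/(2π·8.85×10^-12·0.701) = 5.54 N/C.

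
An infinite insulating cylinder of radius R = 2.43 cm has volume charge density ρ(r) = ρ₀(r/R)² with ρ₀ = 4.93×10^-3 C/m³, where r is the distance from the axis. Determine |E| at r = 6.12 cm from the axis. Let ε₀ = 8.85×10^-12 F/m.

Take a coaxial cylindrical Gaussian surface of radius r = 6.12 cm and length L (r > R, full charge per length enclosed).
λ_enc = 2π ∫₀^R ρ₀(r'/R)^2 r' dr' = 2πρ₀R²/4 = 4.573e-6 C/m.
By Gauss's law (flux through the curved wall only), E·2πrL = λ_enc L/ε₀.
E = |λ_enc|/(2πε₀r) = (4.573×10^-6)/(2π·8.85×10^-12·0.0612) = 1.34×10^6 N/C.

E = 1.34e6 N/C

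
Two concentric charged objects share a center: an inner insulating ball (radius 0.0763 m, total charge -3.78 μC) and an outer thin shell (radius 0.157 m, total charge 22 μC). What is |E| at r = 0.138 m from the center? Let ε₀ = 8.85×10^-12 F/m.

Symmetry ⇒ E = E(r) r̂. Gaussian sphere of radius r = 0.138 m (between the bodies, 0.0763 m < r < 0.157 m).
The shell at 0.157 m lies outside the Gaussian surface, so Q_enc = -3.78 μC = -3.78e-6 C.
By Gauss's law, ∮E·dA = E·4πr² = Q_enc/ε₀.
E = |Q_enc|/(4πε₀r²) = (3.78×10^-6)/(4π·8.85×10^-12·(0.138)²) = 1.78e6 N/C.

E ≈ 1.78e6 N/C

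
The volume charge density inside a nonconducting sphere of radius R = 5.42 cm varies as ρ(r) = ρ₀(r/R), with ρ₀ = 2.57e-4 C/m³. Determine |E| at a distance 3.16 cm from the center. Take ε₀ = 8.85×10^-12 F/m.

|E| = 1.34×10^5 V/m

Symmetry ⇒ E = E(r) r̂. Gaussian sphere of radius r = 3.16 cm (r < R).
Integrate the density: Q_enc = 4π ∫₀^r ρ₀(r'/R)^1 r'² dr' = 4πρ₀ r^4/(4·R) = 1.485×10^-8 C.
Applying ∮E·dA = Q_enc/ε₀ with Φ = E(4πr²):
E = |Q_enc|/(4πε₀r²) = (1.485e-8)/(4π·8.85×10^-12·(0.0316)²) = 1.34×10^5 N/C.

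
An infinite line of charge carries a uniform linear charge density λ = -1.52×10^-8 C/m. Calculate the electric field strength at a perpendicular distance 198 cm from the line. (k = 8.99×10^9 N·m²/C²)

By cylindrical symmetry E is radial; use a coaxial Gaussian cylinder of radius 198 cm and length L.
Q_enc = λL, so λ_enc = -1.52×10^-8 C/m.
Since E is radial and uniform over the curved surface, Φ = E·2πrL = Q_enc/ε₀ = λ_enc L/ε₀.
E = 2k|λ_enc|/r = 2(8.99×10^9)(1.52×10^-8)/(1.98) = 138 N/C.

E ≈ 138 N/C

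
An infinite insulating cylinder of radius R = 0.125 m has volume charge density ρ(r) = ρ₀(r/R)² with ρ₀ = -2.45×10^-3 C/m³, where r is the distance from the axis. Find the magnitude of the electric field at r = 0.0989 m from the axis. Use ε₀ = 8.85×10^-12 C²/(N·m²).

Take a coaxial cylindrical Gaussian surface of radius r = 0.0989 m and length L (r < R).
Integrating ρ over the cross-section to radius r: λ_enc = (2πρ₀/R²) ∫₀^r r'^3 dr' = 2πρ₀ r^4/(4·R²) = -2.356×10^-5 C/m.
Gauss's law: E·2πrL = λ_enc L/ε₀.
E = |λ_enc|/(2πε₀r) = (2.356×10^-5)/(2π·8.85×10^-12·0.0989) = 4.28×10^6 N/C.

4.28×10^6 N/C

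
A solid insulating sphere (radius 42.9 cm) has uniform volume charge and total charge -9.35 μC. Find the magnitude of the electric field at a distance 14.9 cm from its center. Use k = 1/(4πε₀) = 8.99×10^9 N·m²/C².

Use a concentric Gaussian sphere at r = 14.9 cm (r < R).
Only the charge within r is enclosed: Q_enc = Q·(r/R)³ = (-9.35 μC)·(14.9 cm/42.9 cm)³ = -3.917e-7 C.
By Gauss's law, ∮E·dA = E·4πr² = Q_enc/ε₀.
E = k|Q_enc|/r² = (8.99×10^9)(3.917×10^-7)/(0.149)² = 1.59×10^5 N/C.

E = 1.59×10^5 N/C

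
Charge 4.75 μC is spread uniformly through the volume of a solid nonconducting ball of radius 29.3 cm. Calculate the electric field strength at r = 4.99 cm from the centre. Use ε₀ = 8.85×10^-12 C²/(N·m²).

Take a concentric spherical Gaussian surface of radius r = 4.99 cm (r < R).
Only the charge within r is enclosed: Q_enc = Q·(r/R)³ = (4.75 μC)·(4.99 cm/29.3 cm)³ = 2.346e-8 C.
By Gauss's law, ∮E·dA = E·4πr² = Q_enc/ε₀.
E = |Q_enc|/(4πε₀r²) = (2.346e-8)/(4π·8.85×10^-12·(0.0499)²) = 8.47e4 N/C.

|E| = 8.47×10^4 V/m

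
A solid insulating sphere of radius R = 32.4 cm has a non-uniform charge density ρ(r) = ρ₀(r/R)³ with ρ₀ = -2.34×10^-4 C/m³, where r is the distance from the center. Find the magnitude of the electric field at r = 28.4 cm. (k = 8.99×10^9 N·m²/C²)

E ≈ 8.43×10^5 V/m

Symmetry ⇒ E = E(r) r̂. Gaussian sphere of radius r = 28.4 cm (r < R).
Q_enc = ∫₀^r ρ(r')·4πr'² dr' = (4πρ₀/R³) ∫₀^r r'^5 dr' = 4πρ₀ r^6/(6·R³) = -7.56×10^-6 C.
By Gauss's law, ∮E·dA = E·4πr² = Q_enc/ε₀.
E = k|Q_enc|/r² = (8.99×10^9)(7.56×10^-6)/(0.284)² = 8.43e5 N/C.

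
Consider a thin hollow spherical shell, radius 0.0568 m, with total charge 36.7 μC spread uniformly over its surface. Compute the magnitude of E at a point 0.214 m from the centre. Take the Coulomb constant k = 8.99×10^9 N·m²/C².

Symmetry ⇒ E = E(r) r̂. Gaussian sphere of radius r = 0.214 m (r > 0.0568 m).
The entire shell is enclosed: Q_enc = 3.67e-5 C.
By Gauss's law, ∮E·dA = E·4πr² = Q_enc/ε₀.
E = k|Q_enc|/r² = (8.99×10^9)(3.67×10^-5)/(0.214)² = 7.20×10^6 N/C.

E = 7.20e6 N/C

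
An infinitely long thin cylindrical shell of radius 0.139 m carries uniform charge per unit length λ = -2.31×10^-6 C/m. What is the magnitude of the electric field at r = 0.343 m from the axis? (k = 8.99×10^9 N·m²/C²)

Coaxial Gaussian cylinder, radius r = 0.343 m, length L (r > 0.139 m).
The full line charge is enclosed: λ_enc = -2.31e-6 C/m.
Gauss's law: E·2πrL = λ_enc L/ε₀.
E = 2k|λ_enc|/r = 2(8.99×10^9)(2.31e-6)/(0.343) = 1.21×10^5 N/C.

1.21×10^5 N/C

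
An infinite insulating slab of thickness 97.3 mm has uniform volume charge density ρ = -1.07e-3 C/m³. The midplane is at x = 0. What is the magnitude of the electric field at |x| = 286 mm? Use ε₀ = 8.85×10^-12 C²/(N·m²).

The point |x| = 286 mm lies outside the slab (half-thickness 0.04865 m). A symmetric pillbox spanning the full slab encloses Q_enc = ρ·d·A.
Flux = 2EA ⇒ E = |ρ|d/(2ε₀), independent of distance outside.
E = (1.07×10^-3)(0.0973)/(2·8.85×10^-12) = 5.88e6 N/C.

|E| = 5.88×10^6 N/C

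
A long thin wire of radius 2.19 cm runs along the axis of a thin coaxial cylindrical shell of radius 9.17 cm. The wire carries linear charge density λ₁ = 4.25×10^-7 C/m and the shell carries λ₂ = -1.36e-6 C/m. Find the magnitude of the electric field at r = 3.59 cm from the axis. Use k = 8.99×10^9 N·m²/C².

Coaxial Gaussian cylinder, radius r = 3.59 cm, length L (between the conductors, 2.19 cm < r < 9.17 cm).
Only the inner wire is enclosed; the outer shell contributes nothing inside itself. λ_enc = λ₁ = 4.25×10^-7 C/m.
Since E is radial and uniform over the curved surface, Φ = E·2πrL = Q_enc/ε₀ = λ_enc L/ε₀.
E = 2k|λ_enc|/r = 2(8.99×10^9)(4.25e-7)/(0.0359) = 2.13×10^5 N/C.

E ≈ 2.13e5 N/C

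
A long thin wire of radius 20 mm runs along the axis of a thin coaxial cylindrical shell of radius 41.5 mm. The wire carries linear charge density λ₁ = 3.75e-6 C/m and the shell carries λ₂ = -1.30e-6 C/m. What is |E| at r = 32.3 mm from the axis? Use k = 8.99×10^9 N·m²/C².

By cylindrical symmetry E is radial; use a coaxial Gaussian cylinder of radius 32.3 mm and length L (between the conductors, 20 mm < r < 41.5 mm).
Only the inner wire is enclosed; the outer shell contributes nothing inside itself. λ_enc = λ₁ = 3.75×10^-6 C/m.
Gauss's law: E·2πrL = λ_enc L/ε₀.
E = 2k|λ_enc|/r = 2(8.99×10^9)(3.75×10^-6)/(0.0323) = 2.09×10^6 N/C.

|E| = 2.09×10^6 N/C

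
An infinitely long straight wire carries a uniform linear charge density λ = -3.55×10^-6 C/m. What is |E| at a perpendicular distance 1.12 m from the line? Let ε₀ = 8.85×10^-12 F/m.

|E| = 5.70×10^4 N/C

By cylindrical symmetry E is radial; use a coaxial Gaussian cylinder of radius 1.12 m and length L.
Q_enc = λL, so λ_enc = -3.55×10^-6 C/m.
By Gauss's law (flux through the curved wall only), E·2πrL = λ_enc L/ε₀.
E = |λ_enc|/(2πε₀r) = (3.55e-6)/(2π·8.85×10^-12·1.12) = 5.70e4 N/C.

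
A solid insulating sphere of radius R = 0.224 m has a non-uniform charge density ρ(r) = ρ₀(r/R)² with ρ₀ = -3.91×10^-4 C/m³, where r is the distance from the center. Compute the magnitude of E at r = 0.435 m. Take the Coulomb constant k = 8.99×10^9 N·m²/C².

5.25e5 V/m

Take a concentric spherical Gaussian surface of radius r = 0.435 m (r > R, all charge enclosed).
Q_enc = 4π ∫₀^R ρ₀(r'/R)^2 r'² dr' = 4πρ₀R³/5 = -1.104e-5 C.
Gauss's law: E·4πr² = Q_enc/ε₀.
E = k|Q_enc|/r² = (8.99×10^9)(1.104×10^-5)/(0.435)² = 5.25×10^5 N/C.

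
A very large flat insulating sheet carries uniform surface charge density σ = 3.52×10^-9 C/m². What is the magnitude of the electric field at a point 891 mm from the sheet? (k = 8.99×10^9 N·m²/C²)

E ≈ 199 N/C

Choose a cylindrical pillbox piercing the sheet, end faces (area A) parallel to it.
Only the two end caps contribute flux: Φ = 2EA. With Q_enc = σA, Gauss's law gives E = |σ|/(2ε₀).
E = 2πk|σ| = 2π(8.99×10^9)(3.52×10^-9) = 199 N/C.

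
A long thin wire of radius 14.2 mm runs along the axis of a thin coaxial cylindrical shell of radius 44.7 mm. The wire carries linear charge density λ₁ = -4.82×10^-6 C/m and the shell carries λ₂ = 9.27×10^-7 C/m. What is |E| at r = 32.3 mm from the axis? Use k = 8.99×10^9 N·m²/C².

|E| = 2.68e6 N/C

Take a coaxial cylindrical Gaussian surface of radius r = 32.3 mm and length L (between the conductors, 14.2 mm < r < 44.7 mm).
Only the inner wire is enclosed; the outer shell contributes nothing inside itself. λ_enc = λ₁ = -4.82×10^-6 C/m.
Since E is radial and uniform over the curved surface, Φ = E·2πrL = Q_enc/ε₀ = λ_enc L/ε₀.
E = 2k|λ_enc|/r = 2(8.99×10^9)(4.82×10^-6)/(0.0323) = 2.68×10^6 N/C.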